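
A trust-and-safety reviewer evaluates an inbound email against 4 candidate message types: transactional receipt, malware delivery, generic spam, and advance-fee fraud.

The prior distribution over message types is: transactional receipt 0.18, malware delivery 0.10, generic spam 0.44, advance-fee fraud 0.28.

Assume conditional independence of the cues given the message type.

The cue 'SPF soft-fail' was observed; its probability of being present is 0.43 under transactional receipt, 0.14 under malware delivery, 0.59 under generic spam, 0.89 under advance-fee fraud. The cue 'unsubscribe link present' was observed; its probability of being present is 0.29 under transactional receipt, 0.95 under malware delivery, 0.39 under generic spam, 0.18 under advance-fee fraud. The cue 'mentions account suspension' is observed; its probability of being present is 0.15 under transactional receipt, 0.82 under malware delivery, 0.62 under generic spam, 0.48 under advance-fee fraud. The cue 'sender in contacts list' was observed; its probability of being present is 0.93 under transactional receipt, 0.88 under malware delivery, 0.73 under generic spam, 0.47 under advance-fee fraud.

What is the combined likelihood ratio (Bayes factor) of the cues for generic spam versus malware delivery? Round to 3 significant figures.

1.09

Take the product of per-cue likelihoods under each hypothesis, then divide.
  generic spam: 0.59 × 0.39 × 0.62 × 0.73 = 0.10414
  malware delivery: 0.14 × 0.95 × 0.82 × 0.88 = 0.095973
Bayes factor = 0.10414 / 0.095973 ≈ 1.09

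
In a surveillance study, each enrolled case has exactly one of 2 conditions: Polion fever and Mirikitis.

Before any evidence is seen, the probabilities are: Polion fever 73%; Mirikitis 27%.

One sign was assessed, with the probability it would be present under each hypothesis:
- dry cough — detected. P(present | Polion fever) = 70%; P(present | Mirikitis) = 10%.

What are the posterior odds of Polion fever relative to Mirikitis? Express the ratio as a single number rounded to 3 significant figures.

18.9

Unnormalized posterior weight (prior times the sign likelihood) for each of the two hypotheses:
  Polion fever: 0.73 × 0.70 = 0.511
  Mirikitis: 0.27 × 0.10 = 0.027
Posterior odds = 0.511 / 0.027 ≈ 18.9.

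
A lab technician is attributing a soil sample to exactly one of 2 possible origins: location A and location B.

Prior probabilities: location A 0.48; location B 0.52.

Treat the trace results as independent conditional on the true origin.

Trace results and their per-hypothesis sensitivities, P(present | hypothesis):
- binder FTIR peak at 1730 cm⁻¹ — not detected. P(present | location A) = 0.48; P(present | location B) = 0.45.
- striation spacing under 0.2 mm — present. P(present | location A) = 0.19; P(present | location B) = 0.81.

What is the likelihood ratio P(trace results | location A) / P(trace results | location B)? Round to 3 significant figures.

Joint likelihood of the trace result pattern under each hypothesis (using 1 − P(present | H) for each absent trace result):
  location A: (1 − 0.48) × 0.19 = 0.0988
  location B: (1 − 0.45) × 0.81 = 0.4455
Bayes factor = 0.0988 / 0.4455 ≈ 0.222

0.222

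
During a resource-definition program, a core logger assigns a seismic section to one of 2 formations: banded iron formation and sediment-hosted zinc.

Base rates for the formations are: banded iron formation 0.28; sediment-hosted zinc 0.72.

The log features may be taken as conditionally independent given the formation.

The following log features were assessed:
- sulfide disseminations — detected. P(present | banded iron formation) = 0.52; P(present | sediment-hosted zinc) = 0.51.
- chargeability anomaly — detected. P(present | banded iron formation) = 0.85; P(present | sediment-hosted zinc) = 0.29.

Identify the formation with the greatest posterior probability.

banded iron formation

For each hypothesis, the unnormalized posterior weight is prior × product of the log feature likelihoods:
  banded iron formation: 0.28 × 0.52 × 0.85 = 0.12376
  sediment-hosted zinc: 0.72 × 0.51 × 0.29 = 0.10649
Marginal likelihood of the evidence = 0.23025.
P(banded iron formation | evidence) ≈ 0.12376 / 0.23025 ≈ 0.538
P(sediment-hosted zinc | evidence) ≈ 0.10649 / 0.23025 ≈ 0.462
The largest is 0.538, so banded iron formation is most probable.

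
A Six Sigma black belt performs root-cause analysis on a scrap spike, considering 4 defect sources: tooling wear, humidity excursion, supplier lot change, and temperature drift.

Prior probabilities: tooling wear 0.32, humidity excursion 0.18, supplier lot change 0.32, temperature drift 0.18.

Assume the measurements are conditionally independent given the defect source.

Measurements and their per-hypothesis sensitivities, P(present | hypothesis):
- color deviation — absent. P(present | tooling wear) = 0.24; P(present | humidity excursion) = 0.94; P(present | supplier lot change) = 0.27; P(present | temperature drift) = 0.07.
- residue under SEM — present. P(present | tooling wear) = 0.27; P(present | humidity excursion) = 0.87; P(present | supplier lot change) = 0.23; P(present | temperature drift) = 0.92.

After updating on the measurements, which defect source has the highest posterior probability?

For each hypothesis, the unnormalized posterior weight is prior × product of the measurement likelihoods (using 1 − P(present | H) for each absent measurement):
  tooling wear: 0.32 × (1 − 0.24) × 0.27 = 0.065664
  humidity excursion: 0.18 × (1 − 0.94) × 0.87 = 0.009396
  supplier lot change: 0.32 × (1 − 0.27) × 0.23 = 0.053728
  temperature drift: 0.18 × (1 − 0.07) × 0.92 = 0.15401
Normalizing constant Z = 0.065664 + 0.009396 + 0.053728 + 0.15401 = 0.2828.
P(tooling wear | evidence) ≈ 0.065664 / 0.2828 ≈ 0.232
P(humidity excursion | evidence) ≈ 0.009396 / 0.2828 ≈ 0.033
P(supplier lot change | evidence) ≈ 0.053728 / 0.2828 ≈ 0.190
P(temperature drift | evidence) ≈ 0.15401 / 0.2828 ≈ 0.545
The largest is 0.545, so temperature drift is most probable.

temperature drift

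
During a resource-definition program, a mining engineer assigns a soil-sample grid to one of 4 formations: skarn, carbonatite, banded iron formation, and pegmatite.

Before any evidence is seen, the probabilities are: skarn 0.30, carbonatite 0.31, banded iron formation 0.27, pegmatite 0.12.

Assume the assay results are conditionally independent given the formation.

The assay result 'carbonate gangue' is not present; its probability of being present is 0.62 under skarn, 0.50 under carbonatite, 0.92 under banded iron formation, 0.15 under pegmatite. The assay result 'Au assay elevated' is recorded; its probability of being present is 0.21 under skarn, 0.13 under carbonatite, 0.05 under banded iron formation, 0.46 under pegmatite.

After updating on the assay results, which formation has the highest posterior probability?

pegmatite

For each hypothesis, the unnormalized posterior weight is prior × product of the assay result likelihoods (using 1 − P(present | H) for each absent assay result):
  skarn: 0.30 × (1 − 0.62) × 0.21 = 0.02394
  carbonatite: 0.31 × (1 − 0.50) × 0.13 = 0.02015
  banded iron formation: 0.27 × (1 − 0.92) × 0.05 = 0.00108
  pegmatite: 0.12 × (1 − 0.15) × 0.46 = 0.04692
Normalizing constant Z = 0.02394 + 0.02015 + 0.00108 + 0.04692 = 0.09209.
P(skarn | evidence) ≈ 0.02394 / 0.09209 ≈ 0.260
P(carbonatite | evidence) ≈ 0.02015 / 0.09209 ≈ 0.219
P(banded iron formation | evidence) ≈ 0.00108 / 0.09209 ≈ 0.012
P(pegmatite | evidence) ≈ 0.04692 / 0.09209 ≈ 0.510
The largest is 0.510, so pegmatite is most probable.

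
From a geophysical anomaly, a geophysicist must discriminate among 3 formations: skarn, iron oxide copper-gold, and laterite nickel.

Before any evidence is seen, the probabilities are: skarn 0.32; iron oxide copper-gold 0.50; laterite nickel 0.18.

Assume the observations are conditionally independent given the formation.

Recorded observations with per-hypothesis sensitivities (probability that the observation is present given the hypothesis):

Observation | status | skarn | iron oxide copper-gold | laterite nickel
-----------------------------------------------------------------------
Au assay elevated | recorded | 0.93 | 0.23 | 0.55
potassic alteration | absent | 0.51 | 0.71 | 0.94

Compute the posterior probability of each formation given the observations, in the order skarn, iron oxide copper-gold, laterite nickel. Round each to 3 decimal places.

0.788, 0.180, 0.032

For each hypothesis, the unnormalized posterior weight is prior × product of the observation likelihoods (using 1 − P(present | H) for each absent observation):
  skarn: 0.32 × 0.93 × (1 − 0.51) = 0.14582
  iron oxide copper-gold: 0.50 × 0.23 × (1 − 0.71) = 0.03335
  laterite nickel: 0.18 × 0.55 × (1 − 0.94) = 0.00594
Normalizing constant Z = 0.14582 + 0.03335 + 0.00594 = 0.18511.
P(skarn | evidence) = 0.14582 / 0.18511 ≈ 0.788
P(iron oxide copper-gold | evidence) = 0.03335 / 0.18511 ≈ 0.180
P(laterite nickel | evidence) = 0.00594 / 0.18511 ≈ 0.032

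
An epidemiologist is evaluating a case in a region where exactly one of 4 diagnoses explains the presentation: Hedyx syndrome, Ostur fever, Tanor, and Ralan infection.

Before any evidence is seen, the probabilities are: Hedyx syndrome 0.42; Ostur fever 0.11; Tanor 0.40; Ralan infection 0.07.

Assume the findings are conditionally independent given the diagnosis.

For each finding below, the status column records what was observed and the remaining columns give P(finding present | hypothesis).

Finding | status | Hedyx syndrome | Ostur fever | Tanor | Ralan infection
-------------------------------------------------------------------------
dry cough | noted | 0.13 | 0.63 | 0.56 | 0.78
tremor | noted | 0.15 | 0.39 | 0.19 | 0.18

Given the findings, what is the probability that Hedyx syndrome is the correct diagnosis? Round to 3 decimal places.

By Bayes' rule with conditional independence, the unnormalized weight for each hypothesis is prior × ∏ likelihoods:
  Hedyx syndrome: 0.42 × 0.13 × 0.15 = 0.00819
  Ostur fever: 0.11 × 0.63 × 0.39 = 0.027027
  Tanor: 0.40 × 0.56 × 0.19 = 0.04256
  Ralan infection: 0.07 × 0.78 × 0.18 = 0.009828
The unnormalized weights sum to 0.087605.
P(Hedyx syndrome | evidence) = 0.00819 / 0.087605 ≈ 0.093.

0.093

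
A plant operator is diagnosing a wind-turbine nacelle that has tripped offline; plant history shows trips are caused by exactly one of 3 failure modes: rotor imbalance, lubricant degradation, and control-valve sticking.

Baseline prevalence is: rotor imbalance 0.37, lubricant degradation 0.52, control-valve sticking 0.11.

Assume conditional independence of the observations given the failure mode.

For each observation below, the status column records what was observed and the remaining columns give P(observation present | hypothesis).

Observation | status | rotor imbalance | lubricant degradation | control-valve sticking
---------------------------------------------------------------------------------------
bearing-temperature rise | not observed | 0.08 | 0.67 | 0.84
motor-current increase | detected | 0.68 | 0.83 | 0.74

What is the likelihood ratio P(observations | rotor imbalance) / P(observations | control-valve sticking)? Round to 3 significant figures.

Take the product of per-observation likelihoods under each hypothesis (using 1 − P(present | H) for each absent observation), then divide.
  rotor imbalance: (1 − 0.08) × 0.68 = 0.6256
  control-valve sticking: (1 − 0.84) × 0.74 = 0.1184
Bayes factor = 0.6256 / 0.1184 ≈ 5.28

5.28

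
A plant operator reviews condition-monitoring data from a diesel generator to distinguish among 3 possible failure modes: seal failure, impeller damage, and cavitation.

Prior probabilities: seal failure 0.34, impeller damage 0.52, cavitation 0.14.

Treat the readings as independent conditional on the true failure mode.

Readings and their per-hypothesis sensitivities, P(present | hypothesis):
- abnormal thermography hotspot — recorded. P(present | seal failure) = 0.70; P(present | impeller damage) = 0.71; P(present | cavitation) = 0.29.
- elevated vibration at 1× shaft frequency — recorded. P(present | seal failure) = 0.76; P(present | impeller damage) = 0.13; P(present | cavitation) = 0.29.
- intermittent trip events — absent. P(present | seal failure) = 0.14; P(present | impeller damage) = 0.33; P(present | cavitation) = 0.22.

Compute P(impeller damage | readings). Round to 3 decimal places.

0.163

By Bayes' rule with conditional independence, the unnormalized weight for each hypothesis is prior × ∏ likelihoods (using 1 − P(present | H) for each absent reading):
  seal failure: 0.34 × 0.70 × 0.76 × (1 − 0.14) = 0.15556
  impeller damage: 0.52 × 0.71 × 0.13 × (1 − 0.33) = 0.032157
  cavitation: 0.14 × 0.29 × 0.29 × (1 − 0.22) = 0.0091837
Marginal likelihood of the evidence = 0.1969.
P(impeller damage | evidence) = 0.032157 / 0.1969 ≈ 0.163.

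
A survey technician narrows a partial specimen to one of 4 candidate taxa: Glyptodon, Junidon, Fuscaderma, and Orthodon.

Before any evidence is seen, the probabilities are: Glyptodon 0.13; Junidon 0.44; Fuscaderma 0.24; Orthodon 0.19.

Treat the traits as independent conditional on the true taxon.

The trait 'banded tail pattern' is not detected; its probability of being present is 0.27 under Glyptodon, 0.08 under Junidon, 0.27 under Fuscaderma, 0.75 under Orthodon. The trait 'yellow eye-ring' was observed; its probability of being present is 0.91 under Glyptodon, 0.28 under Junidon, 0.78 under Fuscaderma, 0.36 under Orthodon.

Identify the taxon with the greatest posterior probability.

For each hypothesis, the unnormalized posterior weight is prior × product of the trait likelihoods (using 1 − P(present | H) for each absent trait):
  Glyptodon: 0.13 × (1 − 0.27) × 0.91 = 0.086359
  Junidon: 0.44 × (1 − 0.08) × 0.28 = 0.11334
  Fuscaderma: 0.24 × (1 − 0.27) × 0.78 = 0.13666
  Orthodon: 0.19 × (1 − 0.75) × 0.36 = 0.0171
Marginal likelihood of the evidence = 0.35346.
P(Glyptodon | evidence) ≈ 0.086359 / 0.35346 ≈ 0.244
P(Junidon | evidence) ≈ 0.11334 / 0.35346 ≈ 0.321
P(Fuscaderma | evidence) ≈ 0.13666 / 0.35346 ≈ 0.387
P(Orthodon | evidence) ≈ 0.0171 / 0.35346 ≈ 0.048
The largest is 0.387, so Fuscaderma is most probable.

Fuscaderma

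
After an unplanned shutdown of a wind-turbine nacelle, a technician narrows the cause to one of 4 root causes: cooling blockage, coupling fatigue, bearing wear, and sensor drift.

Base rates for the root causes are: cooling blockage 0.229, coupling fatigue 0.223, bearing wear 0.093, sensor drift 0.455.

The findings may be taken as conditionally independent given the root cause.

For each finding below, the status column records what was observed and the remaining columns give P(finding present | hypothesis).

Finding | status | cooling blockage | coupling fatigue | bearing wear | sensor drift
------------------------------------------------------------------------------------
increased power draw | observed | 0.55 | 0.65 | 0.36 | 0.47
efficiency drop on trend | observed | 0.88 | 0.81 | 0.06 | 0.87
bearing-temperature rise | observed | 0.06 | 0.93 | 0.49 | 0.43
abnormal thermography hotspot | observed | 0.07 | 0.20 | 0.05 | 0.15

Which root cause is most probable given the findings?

Multiply each prior by the joint likelihood of the evidence pattern:
  cooling blockage: 0.229 × 0.55 × 0.88 × 0.06 × 0.07 = 0.00046551
  coupling fatigue: 0.223 × 0.65 × 0.81 × 0.93 × 0.20 = 0.021838
  bearing wear: 0.093 × 0.36 × 0.06 × 0.49 × 0.05 = 4.9216e-05
  sensor drift: 0.455 × 0.47 × 0.87 × 0.43 × 0.15 = 0.012
Normalizing constant Z = 0.00046551 + 0.021838 + 4.9216e-05 + 0.012 = 0.034353.
P(cooling blockage | evidence) ≈ 0.00046551 / 0.034353 ≈ 0.014
P(coupling fatigue | evidence) ≈ 0.021838 / 0.034353 ≈ 0.636
P(bearing wear | evidence) ≈ 4.9216e-05 / 0.034353 ≈ 0.001
P(sensor drift | evidence) ≈ 0.012 / 0.034353 ≈ 0.349
The largest is 0.636, so coupling fatigue is most probable.

coupling fatigue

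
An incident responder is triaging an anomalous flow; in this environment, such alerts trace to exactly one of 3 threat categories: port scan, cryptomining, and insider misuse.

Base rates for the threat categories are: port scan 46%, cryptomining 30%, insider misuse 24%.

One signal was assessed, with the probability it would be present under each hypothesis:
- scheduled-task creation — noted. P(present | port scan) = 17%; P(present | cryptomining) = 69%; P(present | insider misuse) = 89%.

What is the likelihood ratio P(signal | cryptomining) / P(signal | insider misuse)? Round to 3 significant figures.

0.775

Likelihood of this signal under each hypothesis:
  cryptomining: 0.69
  insider misuse: 0.89
Bayes factor = 0.69 / 0.89 ≈ 0.775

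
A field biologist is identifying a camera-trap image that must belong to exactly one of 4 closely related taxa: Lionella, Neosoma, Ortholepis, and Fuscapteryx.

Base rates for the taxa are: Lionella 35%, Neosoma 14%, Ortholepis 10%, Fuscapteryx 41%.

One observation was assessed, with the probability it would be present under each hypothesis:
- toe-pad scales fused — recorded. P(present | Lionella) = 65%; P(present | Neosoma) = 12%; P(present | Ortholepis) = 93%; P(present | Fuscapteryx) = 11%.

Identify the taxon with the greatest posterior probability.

By Bayes' rule, the unnormalized weight for each hypothesis is prior × likelihood:
  Lionella: 0.35 × 0.65 = 0.2275
  Neosoma: 0.14 × 0.12 = 0.0168
  Ortholepis: 0.10 × 0.93 = 0.093
  Fuscapteryx: 0.41 × 0.11 = 0.0451
Marginal likelihood of the evidence = 0.3824.
P(Lionella | evidence) ≈ 0.2275 / 0.3824 ≈ 0.595
P(Neosoma | evidence) ≈ 0.0168 / 0.3824 ≈ 0.044
P(Ortholepis | evidence) ≈ 0.093 / 0.3824 ≈ 0.243
P(Fuscapteryx | evidence) ≈ 0.0451 / 0.3824 ≈ 0.118
The largest is 0.595, so Lionella is most probable.

Lionella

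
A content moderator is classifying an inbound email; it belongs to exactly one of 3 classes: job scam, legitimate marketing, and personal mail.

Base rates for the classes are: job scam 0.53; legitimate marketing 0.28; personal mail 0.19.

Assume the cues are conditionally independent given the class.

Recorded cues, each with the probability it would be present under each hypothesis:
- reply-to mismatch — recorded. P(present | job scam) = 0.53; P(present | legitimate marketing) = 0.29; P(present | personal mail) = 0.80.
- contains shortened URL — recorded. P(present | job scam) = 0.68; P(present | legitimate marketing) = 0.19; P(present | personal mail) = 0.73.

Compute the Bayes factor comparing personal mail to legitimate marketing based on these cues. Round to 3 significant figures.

Joint likelihood of the cue pattern under each hypothesis:
  personal mail: 0.80 × 0.73 = 0.584
  legitimate marketing: 0.29 × 0.19 = 0.0551
Bayes factor = 0.584 / 0.0551 ≈ 10.6

10.6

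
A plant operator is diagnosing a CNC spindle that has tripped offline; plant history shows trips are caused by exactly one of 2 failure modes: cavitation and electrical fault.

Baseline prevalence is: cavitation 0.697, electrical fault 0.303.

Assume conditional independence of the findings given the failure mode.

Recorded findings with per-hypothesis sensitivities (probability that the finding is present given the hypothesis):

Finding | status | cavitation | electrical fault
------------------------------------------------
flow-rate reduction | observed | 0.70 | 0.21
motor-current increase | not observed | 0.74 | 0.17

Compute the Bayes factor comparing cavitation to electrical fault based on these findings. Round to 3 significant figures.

1.04

The Bayes factor is the ratio of the joint likelihoods of the evidence pattern under the two hypotheses (using 1 − P(present | H) for each absent finding).
  cavitation: 0.70 × (1 − 0.74) = 0.182
  electrical fault: 0.21 × (1 − 0.17) = 0.1743
Bayes factor = 0.182 / 0.1743 ≈ 1.04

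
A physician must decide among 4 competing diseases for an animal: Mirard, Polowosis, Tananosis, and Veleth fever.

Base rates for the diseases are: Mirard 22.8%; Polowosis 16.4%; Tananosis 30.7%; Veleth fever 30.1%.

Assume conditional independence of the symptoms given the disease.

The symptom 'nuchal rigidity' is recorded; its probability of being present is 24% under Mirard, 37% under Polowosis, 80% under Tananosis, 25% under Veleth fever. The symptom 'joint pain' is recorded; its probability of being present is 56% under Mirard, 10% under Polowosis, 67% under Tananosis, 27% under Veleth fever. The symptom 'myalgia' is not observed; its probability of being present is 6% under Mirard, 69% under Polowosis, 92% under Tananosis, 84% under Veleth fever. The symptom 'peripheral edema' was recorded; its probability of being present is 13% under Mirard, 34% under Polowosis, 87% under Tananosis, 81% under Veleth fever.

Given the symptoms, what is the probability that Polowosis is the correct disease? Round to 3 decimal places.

0.035

Multiply each prior by the joint likelihood of the symptom pattern (using 1 − P(present | H) for each absent symptom):
  Mirard: 0.228 × 0.24 × 0.56 × (1 − 0.06) × 0.13 = 0.0037446
  Polowosis: 0.164 × 0.37 × 0.10 × (1 − 0.69) × 0.34 = 0.00063957
  Tananosis: 0.307 × 0.80 × 0.67 × (1 − 0.92) × 0.87 = 0.011453
  Veleth fever: 0.301 × 0.25 × 0.27 × (1 − 0.84) × 0.81 = 0.0026331
Normalizing constant Z = 0.0037446 + 0.00063957 + 0.011453 + 0.0026331 = 0.01847.
P(Polowosis | evidence) = 0.00063957 / 0.01847 ≈ 0.035.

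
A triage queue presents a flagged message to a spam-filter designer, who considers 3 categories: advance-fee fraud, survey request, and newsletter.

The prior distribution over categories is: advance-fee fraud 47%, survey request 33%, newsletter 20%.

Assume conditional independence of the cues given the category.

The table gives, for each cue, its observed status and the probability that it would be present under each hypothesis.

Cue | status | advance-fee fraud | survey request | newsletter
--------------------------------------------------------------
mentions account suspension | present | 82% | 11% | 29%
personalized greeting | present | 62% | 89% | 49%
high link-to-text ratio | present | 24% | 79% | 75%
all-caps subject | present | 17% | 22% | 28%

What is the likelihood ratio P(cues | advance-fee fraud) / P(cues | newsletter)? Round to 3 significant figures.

0.695

Joint likelihood of the cue pattern under each hypothesis:
  advance-fee fraud: 0.82 × 0.62 × 0.24 × 0.17 = 0.020743
  newsletter: 0.29 × 0.49 × 0.75 × 0.28 = 0.029841
Bayes factor = 0.020743 / 0.029841 ≈ 0.695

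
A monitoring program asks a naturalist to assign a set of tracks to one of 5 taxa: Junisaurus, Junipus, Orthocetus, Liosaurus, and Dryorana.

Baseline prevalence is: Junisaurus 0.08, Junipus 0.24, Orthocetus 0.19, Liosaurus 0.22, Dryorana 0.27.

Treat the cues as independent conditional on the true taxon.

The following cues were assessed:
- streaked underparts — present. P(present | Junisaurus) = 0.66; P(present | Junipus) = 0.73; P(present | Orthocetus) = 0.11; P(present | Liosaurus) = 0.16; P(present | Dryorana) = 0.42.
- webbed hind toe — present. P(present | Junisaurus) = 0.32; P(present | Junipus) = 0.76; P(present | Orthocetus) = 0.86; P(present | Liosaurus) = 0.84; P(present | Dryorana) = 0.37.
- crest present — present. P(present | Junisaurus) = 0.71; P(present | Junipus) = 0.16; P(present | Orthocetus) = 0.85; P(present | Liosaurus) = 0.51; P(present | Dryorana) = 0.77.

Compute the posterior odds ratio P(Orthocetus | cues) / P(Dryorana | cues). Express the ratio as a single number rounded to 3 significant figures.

Unnormalized posterior weight (prior times the cue likelihoods) for each of the two hypotheses:
  Orthocetus: 0.19 × 0.11 × 0.86 × 0.85 = 0.015278
  Dryorana: 0.27 × 0.42 × 0.37 × 0.77 = 0.032308
Posterior odds = 0.015278 / 0.032308 ≈ 0.473.

0.473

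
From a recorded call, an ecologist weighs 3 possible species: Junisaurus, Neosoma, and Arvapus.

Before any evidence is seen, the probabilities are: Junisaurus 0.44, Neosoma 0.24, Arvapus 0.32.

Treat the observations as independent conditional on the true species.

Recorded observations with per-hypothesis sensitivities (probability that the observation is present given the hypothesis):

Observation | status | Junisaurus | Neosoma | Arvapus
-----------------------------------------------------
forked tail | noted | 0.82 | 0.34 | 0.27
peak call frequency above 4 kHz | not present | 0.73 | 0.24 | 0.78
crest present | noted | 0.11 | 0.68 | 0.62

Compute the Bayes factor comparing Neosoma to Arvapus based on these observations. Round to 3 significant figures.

4.77

The Bayes factor is the ratio of the joint likelihoods of the evidence pattern under the two hypotheses (using 1 − P(present | H) for each absent observation).
  Neosoma: 0.34 × (1 − 0.24) × 0.68 = 0.17571
  Arvapus: 0.27 × (1 − 0.78) × 0.62 = 0.036828
Bayes factor = 0.17571 / 0.036828 ≈ 4.77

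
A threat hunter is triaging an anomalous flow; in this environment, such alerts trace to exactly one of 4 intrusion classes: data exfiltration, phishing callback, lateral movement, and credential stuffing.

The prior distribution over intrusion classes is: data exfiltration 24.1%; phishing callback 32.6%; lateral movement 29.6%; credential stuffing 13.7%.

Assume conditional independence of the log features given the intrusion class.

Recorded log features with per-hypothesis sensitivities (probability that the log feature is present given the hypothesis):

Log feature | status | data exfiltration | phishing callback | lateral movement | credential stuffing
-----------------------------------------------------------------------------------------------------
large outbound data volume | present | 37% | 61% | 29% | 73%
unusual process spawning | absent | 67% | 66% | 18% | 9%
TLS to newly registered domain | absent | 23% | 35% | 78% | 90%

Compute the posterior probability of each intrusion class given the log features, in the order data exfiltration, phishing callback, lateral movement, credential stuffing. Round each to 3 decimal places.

0.248, 0.482, 0.170, 0.100

By Bayes' rule with conditional independence, the unnormalized weight for each hypothesis is prior × ∏ likelihoods (using 1 − P(present | H) for each absent log feature):
  data exfiltration: 0.241 × 0.37 × (1 − 0.67) × (1 − 0.23) = 0.022658
  phishing callback: 0.326 × 0.61 × (1 − 0.66) × (1 − 0.35) = 0.043948
  lateral movement: 0.296 × 0.29 × (1 − 0.18) × (1 − 0.78) = 0.015486
  credential stuffing: 0.137 × 0.73 × (1 − 0.09) × (1 − 0.90) = 0.0091009
The unnormalized weights sum to 0.091193.
P(data exfiltration | evidence) = 0.022658 / 0.091193 ≈ 0.248
P(phishing callback | evidence) = 0.043948 / 0.091193 ≈ 0.482
P(lateral movement | evidence) = 0.015486 / 0.091193 ≈ 0.170
P(credential stuffing | evidence) = 0.0091009 / 0.091193 ≈ 0.100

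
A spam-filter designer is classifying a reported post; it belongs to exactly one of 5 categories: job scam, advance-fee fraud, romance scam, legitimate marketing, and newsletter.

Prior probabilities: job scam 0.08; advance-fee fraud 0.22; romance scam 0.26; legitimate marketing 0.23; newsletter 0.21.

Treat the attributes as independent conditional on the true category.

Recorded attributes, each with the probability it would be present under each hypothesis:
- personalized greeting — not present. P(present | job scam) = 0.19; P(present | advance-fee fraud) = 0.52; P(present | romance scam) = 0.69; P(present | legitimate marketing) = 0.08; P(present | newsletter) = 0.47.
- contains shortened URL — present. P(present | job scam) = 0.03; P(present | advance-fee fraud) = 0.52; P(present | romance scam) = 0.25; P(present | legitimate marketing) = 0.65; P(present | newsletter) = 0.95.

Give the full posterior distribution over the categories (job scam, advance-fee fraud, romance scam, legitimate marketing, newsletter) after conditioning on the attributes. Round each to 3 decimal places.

0.006, 0.171, 0.063, 0.429, 0.330

For each hypothesis, the unnormalized posterior weight is prior × product of the attribute likelihoods (using 1 − P(present | H) for each absent attribute):
  job scam: 0.08 × (1 − 0.19) × 0.03 = 0.001944
  advance-fee fraud: 0.22 × (1 − 0.52) × 0.52 = 0.054912
  romance scam: 0.26 × (1 − 0.69) × 0.25 = 0.02015
  legitimate marketing: 0.23 × (1 − 0.08) × 0.65 = 0.13754
  newsletter: 0.21 × (1 − 0.47) × 0.95 = 0.10573
The unnormalized weights sum to 0.32028.
P(job scam | evidence) = 0.001944 / 0.32028 ≈ 0.006
P(advance-fee fraud | evidence) = 0.054912 / 0.32028 ≈ 0.171
P(romance scam | evidence) = 0.02015 / 0.32028 ≈ 0.063
P(legitimate marketing | evidence) = 0.13754 / 0.32028 ≈ 0.429
P(newsletter | evidence) = 0.10573 / 0.32028 ≈ 0.330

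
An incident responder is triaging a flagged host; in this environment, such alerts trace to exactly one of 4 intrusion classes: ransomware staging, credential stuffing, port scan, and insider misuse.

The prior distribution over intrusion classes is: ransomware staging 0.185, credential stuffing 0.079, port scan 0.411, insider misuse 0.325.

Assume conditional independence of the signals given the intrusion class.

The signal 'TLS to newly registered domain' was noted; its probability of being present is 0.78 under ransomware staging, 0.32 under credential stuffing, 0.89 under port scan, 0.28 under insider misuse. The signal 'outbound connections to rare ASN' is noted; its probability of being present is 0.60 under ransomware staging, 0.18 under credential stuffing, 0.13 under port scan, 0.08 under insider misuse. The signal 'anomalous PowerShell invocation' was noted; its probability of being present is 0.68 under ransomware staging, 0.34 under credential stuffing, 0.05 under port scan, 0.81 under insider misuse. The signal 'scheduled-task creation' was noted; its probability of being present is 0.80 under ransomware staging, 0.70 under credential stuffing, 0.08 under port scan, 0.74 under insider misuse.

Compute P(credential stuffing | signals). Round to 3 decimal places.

0.021

Multiply each prior by the joint likelihood of the signal pattern:
  ransomware staging: 0.185 × 0.78 × 0.60 × 0.68 × 0.80 = 0.0471
  credential stuffing: 0.079 × 0.32 × 0.18 × 0.34 × 0.70 = 0.001083
  port scan: 0.411 × 0.89 × 0.13 × 0.05 × 0.08 = 0.00019021
  insider misuse: 0.325 × 0.28 × 0.08 × 0.81 × 0.74 = 0.0043636
Normalizing constant Z = 0.0471 + 0.001083 + 0.00019021 + 0.0043636 = 0.052736.
P(credential stuffing | evidence) = 0.001083 / 0.052736 ≈ 0.021.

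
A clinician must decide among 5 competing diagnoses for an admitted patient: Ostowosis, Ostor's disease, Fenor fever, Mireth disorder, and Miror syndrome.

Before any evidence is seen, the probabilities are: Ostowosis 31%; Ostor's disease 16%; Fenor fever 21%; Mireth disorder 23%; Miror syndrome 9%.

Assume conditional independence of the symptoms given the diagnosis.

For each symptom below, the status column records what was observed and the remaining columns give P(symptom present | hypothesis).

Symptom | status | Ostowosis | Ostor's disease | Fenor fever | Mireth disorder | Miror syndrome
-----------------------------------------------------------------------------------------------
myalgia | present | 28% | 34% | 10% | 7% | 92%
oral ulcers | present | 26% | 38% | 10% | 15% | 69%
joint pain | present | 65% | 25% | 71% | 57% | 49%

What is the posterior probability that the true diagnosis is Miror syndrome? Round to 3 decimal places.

Multiply each prior by the joint likelihood of the symptom pattern:
  Ostowosis: 0.31 × 0.28 × 0.26 × 0.65 = 0.014669
  Ostor's disease: 0.16 × 0.34 × 0.38 × 0.25 = 0.005168
  Fenor fever: 0.21 × 0.10 × 0.10 × 0.71 = 0.001491
  Mireth disorder: 0.23 × 0.07 × 0.15 × 0.57 = 0.0013766
  Miror syndrome: 0.09 × 0.92 × 0.69 × 0.49 = 0.027995
The unnormalized weights sum to 0.050699.
P(Miror syndrome | evidence) = 0.027995 / 0.050699 ≈ 0.552.

0.552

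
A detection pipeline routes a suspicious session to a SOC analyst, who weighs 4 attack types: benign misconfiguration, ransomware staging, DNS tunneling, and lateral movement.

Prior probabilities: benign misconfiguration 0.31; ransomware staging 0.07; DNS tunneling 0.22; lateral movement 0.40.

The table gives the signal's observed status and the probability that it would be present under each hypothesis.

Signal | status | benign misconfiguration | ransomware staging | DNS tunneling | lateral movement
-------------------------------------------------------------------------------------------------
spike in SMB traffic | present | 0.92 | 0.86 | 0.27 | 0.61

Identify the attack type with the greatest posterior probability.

By Bayes' rule, the unnormalized weight for each hypothesis is prior × likelihood:
  benign misconfiguration: 0.31 × 0.92 = 0.2852
  ransomware staging: 0.07 × 0.86 = 0.0602
  DNS tunneling: 0.22 × 0.27 = 0.0594
  lateral movement: 0.40 × 0.61 = 0.244
The unnormalized weights sum to 0.6488.
P(benign misconfiguration | evidence) ≈ 0.2852 / 0.6488 ≈ 0.440
P(ransomware staging | evidence) ≈ 0.0602 / 0.6488 ≈ 0.093
P(DNS tunneling | evidence) ≈ 0.0594 / 0.6488 ≈ 0.092
P(lateral movement | evidence) ≈ 0.244 / 0.6488 ≈ 0.376
The largest is 0.440, so benign misconfiguration is most probable.

benign misconfiguration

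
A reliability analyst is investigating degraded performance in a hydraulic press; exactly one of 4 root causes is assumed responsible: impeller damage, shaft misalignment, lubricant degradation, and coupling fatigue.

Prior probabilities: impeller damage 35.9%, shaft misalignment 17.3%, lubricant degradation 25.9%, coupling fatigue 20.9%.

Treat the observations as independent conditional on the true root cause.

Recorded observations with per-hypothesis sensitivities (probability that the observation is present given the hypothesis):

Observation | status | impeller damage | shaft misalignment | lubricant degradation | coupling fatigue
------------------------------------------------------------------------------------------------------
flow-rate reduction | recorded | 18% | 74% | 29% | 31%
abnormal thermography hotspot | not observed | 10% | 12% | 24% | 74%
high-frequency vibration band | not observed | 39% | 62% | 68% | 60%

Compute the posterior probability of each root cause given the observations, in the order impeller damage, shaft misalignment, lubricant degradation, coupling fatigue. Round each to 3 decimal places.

0.343, 0.414, 0.177, 0.065

By Bayes' rule with conditional independence, the unnormalized weight for each hypothesis is prior × ∏ likelihoods (using 1 − P(present | H) for each absent observation):
  impeller damage: 0.359 × 0.18 × (1 − 0.10) × (1 − 0.39) = 0.035476
  shaft misalignment: 0.173 × 0.74 × (1 − 0.12) × (1 − 0.62) = 0.04281
  lubricant degradation: 0.259 × 0.29 × (1 − 0.24) × (1 − 0.68) = 0.018267
  coupling fatigue: 0.209 × 0.31 × (1 − 0.74) × (1 − 0.60) = 0.0067382
Normalizing constant Z = 0.035476 + 0.04281 + 0.018267 + 0.0067382 = 0.10329.
P(impeller damage | evidence) = 0.035476 / 0.10329 ≈ 0.343
P(shaft misalignment | evidence) = 0.04281 / 0.10329 ≈ 0.414
P(lubricant degradation | evidence) = 0.018267 / 0.10329 ≈ 0.177
P(coupling fatigue | evidence) = 0.0067382 / 0.10329 ≈ 0.065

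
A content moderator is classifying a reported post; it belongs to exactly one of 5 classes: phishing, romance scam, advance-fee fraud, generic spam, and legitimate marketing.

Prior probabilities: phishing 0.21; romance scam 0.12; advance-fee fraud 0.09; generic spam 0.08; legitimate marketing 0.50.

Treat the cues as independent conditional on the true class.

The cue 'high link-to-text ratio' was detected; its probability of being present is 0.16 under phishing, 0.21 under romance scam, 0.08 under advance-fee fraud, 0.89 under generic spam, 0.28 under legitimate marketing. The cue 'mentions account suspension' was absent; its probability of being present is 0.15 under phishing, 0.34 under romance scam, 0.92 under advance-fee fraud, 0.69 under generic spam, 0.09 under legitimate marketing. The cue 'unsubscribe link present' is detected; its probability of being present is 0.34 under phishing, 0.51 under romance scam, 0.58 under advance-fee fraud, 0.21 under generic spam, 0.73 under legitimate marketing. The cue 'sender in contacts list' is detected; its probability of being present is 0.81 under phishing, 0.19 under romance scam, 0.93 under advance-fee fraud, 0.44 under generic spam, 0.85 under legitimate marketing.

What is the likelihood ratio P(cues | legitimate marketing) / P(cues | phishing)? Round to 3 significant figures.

4.22

The Bayes factor is the ratio of the joint likelihoods of the cue pattern under the two hypotheses (using 1 − P(present | H) for each absent cue).
  legitimate marketing: 0.28 × (1 − 0.09) × 0.73 × 0.85 = 0.1581
  phishing: 0.16 × (1 − 0.15) × 0.34 × 0.81 = 0.037454
Bayes factor = 0.1581 / 0.037454 ≈ 4.22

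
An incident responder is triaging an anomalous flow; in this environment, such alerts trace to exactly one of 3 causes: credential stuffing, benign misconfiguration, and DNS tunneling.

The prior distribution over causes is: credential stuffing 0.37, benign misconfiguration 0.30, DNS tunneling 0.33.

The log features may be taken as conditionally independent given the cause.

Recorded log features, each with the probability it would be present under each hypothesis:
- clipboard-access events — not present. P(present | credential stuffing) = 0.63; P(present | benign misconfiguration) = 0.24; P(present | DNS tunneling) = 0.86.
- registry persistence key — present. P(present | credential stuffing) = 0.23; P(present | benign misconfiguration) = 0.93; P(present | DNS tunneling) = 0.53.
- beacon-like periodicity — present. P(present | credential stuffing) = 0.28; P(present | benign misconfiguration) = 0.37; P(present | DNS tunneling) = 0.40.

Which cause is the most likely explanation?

Multiply each prior by the joint likelihood of the log feature pattern (using 1 − P(present | H) for each absent log feature):
  credential stuffing: 0.37 × (1 − 0.63) × 0.23 × 0.28 = 0.0088164
  benign misconfiguration: 0.30 × (1 − 0.24) × 0.93 × 0.37 = 0.078455
  DNS tunneling: 0.33 × (1 − 0.86) × 0.53 × 0.40 = 0.0097944
Marginal likelihood of the evidence = 0.097066.
P(credential stuffing | evidence) ≈ 0.0088164 / 0.097066 ≈ 0.091
P(benign misconfiguration | evidence) ≈ 0.078455 / 0.097066 ≈ 0.808
P(DNS tunneling | evidence) ≈ 0.0097944 / 0.097066 ≈ 0.101
The largest is 0.808, so benign misconfiguration is most probable.

benign misconfiguration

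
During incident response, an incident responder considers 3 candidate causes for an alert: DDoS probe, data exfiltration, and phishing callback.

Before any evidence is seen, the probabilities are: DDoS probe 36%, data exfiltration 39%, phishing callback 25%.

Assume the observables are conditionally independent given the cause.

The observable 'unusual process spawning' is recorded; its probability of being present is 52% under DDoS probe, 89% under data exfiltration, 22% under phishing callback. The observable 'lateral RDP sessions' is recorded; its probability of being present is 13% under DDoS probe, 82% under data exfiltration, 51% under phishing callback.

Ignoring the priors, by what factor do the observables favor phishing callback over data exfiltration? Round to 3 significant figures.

The Bayes factor is the ratio of the joint likelihoods of the observable pattern under the two hypotheses.
  phishing callback: 0.22 × 0.51 = 0.1122
  data exfiltration: 0.89 × 0.82 = 0.7298
Bayes factor = 0.1122 / 0.7298 ≈ 0.154

0.154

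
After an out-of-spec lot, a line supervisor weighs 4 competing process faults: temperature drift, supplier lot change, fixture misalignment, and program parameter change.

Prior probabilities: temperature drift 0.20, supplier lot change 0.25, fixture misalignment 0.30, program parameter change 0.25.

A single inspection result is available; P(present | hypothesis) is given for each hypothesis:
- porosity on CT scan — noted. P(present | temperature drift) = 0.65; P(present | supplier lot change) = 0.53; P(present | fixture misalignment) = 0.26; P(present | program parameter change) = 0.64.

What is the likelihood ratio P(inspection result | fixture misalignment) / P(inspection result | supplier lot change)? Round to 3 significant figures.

0.491

Likelihood of this inspection result under each hypothesis:
  fixture misalignment: 0.26
  supplier lot change: 0.53
Bayes factor = 0.26 / 0.53 ≈ 0.491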